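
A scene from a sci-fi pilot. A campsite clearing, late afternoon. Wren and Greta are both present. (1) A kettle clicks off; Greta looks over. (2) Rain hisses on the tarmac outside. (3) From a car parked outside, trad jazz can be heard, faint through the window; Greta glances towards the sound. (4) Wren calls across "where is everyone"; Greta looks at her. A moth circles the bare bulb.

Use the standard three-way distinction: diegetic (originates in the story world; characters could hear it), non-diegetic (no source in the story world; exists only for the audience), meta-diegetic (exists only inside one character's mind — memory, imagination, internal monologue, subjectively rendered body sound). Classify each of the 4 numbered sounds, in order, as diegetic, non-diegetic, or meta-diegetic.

Sound (1): a kettle is a real object/event in the scene's world, so diegetic.
(2) ambient/room sound belonging to the story's physical space → diegetic.
(3) is diegetic: the music has an off-screen but real-world source and a character hears it.
Sound (4): spoken by a character present in the story world, so diegetic.

diegetic, diegetic, diegetic, diegetic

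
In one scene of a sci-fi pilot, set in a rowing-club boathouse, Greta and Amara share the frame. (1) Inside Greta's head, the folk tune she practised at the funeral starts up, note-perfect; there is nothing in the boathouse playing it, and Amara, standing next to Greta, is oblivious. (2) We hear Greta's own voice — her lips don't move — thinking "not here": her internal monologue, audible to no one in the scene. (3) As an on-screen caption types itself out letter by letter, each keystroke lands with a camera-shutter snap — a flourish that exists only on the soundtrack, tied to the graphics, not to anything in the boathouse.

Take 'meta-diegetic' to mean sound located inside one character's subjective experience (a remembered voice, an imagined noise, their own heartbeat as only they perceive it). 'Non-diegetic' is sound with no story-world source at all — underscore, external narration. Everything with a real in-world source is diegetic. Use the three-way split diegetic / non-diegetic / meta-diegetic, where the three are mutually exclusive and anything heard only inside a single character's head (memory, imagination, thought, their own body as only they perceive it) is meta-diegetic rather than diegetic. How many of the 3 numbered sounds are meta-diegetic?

(1) it lives in Greta's subjectivity, not in the boathouse → meta-diegetic.
(2) is meta-diegetic: it's Greta's unspoken thought, heard only by the audience via her subjectivity.
Sound (3): sound married to a title/caption — outside the diegesis by definition, so non-diegetic.
So 2 of the 3 are meta-diegetic: (1), (2).

2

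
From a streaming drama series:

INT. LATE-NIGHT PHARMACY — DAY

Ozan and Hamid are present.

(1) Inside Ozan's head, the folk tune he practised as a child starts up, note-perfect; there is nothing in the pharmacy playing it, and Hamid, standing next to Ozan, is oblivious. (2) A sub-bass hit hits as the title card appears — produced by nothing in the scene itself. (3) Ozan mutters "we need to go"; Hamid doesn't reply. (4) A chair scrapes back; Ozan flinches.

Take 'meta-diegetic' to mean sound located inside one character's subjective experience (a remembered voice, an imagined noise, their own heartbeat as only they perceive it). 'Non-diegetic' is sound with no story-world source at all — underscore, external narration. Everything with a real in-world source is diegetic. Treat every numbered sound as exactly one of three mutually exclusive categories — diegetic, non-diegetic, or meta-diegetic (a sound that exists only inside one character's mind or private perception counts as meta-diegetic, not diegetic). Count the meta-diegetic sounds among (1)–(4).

1

(1) is meta-diegetic: the music is a memory playing inside Ozan's mind alone; no real-world source, Hamid can't hear it.
(2) is non-diegetic: it's a sound-design accent with no in-world source; no one in the scene can hear it.
(3) is diegetic: on-screen dialogue — Ozan speaks and Hamid is there to hear.
(4) is diegetic: a chair is a real object/event in the scene's world.
So 1 of the 4 is meta-diegetic: (1).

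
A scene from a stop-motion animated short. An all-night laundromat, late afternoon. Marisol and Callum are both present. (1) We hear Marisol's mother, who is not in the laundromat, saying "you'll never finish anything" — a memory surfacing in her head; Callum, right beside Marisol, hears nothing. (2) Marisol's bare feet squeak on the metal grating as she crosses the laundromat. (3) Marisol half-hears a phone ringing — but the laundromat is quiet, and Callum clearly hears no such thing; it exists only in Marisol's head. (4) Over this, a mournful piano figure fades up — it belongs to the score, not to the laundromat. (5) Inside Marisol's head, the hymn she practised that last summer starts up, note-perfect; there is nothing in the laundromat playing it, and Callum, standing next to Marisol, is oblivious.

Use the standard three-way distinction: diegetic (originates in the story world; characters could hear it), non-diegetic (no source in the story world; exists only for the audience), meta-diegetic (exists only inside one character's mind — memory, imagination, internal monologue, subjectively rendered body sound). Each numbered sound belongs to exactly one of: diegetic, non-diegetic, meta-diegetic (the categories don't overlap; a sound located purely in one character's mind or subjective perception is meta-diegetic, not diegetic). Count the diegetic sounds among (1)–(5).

(1) it's Marisol's recollection rendered as sound; the other character can't hear it → meta-diegetic.
(2) is diegetic: it's the physical sound of Marisol moving in the space.
(3) is meta-diegetic: subjective to Marisol: the laundromat is silent and Callum hears nothing.
(4) is non-diegetic: score with no on-screen or off-screen source; it exists for the audience alone.
Sound (5): it lives in Marisol's subjectivity, not in the laundromat, so meta-diegetic.
Diegetic: (2) — that's 1.

1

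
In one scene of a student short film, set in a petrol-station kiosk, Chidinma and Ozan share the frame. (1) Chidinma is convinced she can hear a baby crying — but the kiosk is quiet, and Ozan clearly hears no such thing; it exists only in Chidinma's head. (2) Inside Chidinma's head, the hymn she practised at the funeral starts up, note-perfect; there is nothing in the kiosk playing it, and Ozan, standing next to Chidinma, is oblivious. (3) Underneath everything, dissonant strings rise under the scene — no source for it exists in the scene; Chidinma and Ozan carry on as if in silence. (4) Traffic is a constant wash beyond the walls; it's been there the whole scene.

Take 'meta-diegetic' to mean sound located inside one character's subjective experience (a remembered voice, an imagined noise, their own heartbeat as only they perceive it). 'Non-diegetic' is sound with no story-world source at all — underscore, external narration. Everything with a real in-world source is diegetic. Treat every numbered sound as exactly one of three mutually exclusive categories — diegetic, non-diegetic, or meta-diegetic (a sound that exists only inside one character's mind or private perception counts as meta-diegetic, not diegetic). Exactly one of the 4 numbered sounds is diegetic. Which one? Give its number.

4

(1) subjective to Chidinma: the kiosk is silent and Ozan hears nothing → meta-diegetic.
Sound (2): the music is a memory playing inside Chidinma's mind alone; no real-world source, Ozan can't hear it, so meta-diegetic.
(3) is non-diegetic: score with no on-screen or off-screen source; it exists for the audience alone.
Sound (4): ambient/room sound belonging to the story's physical space, so diegetic.
Only (4) is diegetic.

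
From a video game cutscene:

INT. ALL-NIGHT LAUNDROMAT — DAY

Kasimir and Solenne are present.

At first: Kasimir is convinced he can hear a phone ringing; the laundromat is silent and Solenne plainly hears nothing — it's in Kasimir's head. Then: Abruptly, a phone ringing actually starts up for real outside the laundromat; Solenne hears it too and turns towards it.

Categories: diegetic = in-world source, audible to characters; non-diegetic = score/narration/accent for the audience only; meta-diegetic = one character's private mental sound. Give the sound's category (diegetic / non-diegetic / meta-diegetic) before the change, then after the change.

Before the change: only Kasimir 'hears' it — imagined, in his mind → meta-diegetic.
After the change: now there's a real external source and Solenne hears it too — in the story world → diegetic.

meta-diegetic, diegetic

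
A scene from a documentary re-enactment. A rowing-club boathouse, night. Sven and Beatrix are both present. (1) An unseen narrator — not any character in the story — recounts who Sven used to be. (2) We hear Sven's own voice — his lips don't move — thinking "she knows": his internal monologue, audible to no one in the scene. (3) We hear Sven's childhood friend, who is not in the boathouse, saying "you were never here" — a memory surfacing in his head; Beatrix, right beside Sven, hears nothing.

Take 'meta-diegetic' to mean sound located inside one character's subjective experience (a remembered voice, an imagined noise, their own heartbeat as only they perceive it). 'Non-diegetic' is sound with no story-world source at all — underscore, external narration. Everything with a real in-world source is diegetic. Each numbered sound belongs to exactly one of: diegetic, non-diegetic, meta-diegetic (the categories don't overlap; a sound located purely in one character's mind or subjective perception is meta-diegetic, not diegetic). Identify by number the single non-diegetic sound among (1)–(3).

1

(1) is non-diegetic: external voice-over — not a character, not heard by anyone in the scene.
(2) Sven's thought-voice: a private mental sound no other character can hear → meta-diegetic.
(3) the voice is a memory playing only inside Sven's mind; Beatrix can't hear it → meta-diegetic.
Only (1) is non-diegetic.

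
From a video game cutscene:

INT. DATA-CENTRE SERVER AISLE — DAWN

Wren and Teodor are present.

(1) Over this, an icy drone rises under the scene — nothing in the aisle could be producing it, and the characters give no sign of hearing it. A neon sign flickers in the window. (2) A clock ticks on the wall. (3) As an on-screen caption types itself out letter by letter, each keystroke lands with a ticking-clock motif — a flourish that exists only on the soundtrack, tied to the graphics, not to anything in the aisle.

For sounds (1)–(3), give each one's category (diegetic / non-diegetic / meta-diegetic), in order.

(1) it has no source in the story world and no character can hear it — it's underscore → non-diegetic.
(2) is diegetic: the sound comes from a clock physically present in the location.
Sound (3): it accompanies on-screen graphics, not anything inside the story world, so non-diegetic.

non-diegetic, diegetic, non-diegetic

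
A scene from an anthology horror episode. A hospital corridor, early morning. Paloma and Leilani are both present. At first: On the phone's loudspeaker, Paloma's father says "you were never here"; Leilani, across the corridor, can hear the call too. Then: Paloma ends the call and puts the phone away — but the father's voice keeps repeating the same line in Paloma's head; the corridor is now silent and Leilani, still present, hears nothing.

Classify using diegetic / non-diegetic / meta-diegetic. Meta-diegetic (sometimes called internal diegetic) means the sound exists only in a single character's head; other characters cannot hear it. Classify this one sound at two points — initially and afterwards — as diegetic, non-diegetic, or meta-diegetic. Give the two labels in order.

Initially: the loudspeaker is an in-world source; both Paloma and Leilani hear the call → diegetic.
Afterwards: with the phone off, the voice continues only as Paloma's private mental replay — Leilani can't hear it → meta-diegetic.

diegetic, meta-diegetic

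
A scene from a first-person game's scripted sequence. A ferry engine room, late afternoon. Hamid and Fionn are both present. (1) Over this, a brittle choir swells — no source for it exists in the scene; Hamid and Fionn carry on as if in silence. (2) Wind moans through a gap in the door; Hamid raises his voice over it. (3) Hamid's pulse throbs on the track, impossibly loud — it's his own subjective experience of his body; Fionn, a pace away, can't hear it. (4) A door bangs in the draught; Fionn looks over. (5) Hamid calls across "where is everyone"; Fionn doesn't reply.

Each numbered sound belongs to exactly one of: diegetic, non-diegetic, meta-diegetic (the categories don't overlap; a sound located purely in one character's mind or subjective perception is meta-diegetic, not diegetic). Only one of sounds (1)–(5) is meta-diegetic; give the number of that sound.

3

(1) is non-diegetic: nothing in the engine room produces it and the characters don't hear it — pure soundtrack.
Sound (2): ambient/room sound belonging to the story's physical space, so diegetic.
(3) is meta-diegetic: point-of-audition from inside Hamid's body; not a sound in the room.
(4) is diegetic: the sound comes from a door physically present in the location.
(5) is diegetic: spoken by a character present in the story world.
Only (3) is meta-diegetic.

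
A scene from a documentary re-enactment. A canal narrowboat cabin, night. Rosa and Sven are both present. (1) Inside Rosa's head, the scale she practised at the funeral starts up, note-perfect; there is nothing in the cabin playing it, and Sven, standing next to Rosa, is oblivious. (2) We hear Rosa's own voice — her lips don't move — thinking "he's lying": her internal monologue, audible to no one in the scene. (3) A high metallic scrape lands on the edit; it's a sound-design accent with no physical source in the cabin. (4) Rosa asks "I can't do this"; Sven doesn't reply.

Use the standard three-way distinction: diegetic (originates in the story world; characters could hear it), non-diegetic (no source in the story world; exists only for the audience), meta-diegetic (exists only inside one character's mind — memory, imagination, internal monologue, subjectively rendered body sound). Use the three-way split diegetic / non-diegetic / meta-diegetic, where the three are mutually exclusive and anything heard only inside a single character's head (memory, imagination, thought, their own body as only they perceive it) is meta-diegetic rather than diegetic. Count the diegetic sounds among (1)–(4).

1

Sound (1): remembered music, private to Rosa — Sven is oblivious because it isn't in the room, so meta-diegetic.
(2) is meta-diegetic: internal monologue — inside Rosa's mind, not spoken into the scene.
(3) is non-diegetic: it's a sound-design accent with no in-world source; no one in the scene can hear it.
(4) is diegetic: spoken by a character present in the story world.
So 1 of the 4 is diegetic: (4).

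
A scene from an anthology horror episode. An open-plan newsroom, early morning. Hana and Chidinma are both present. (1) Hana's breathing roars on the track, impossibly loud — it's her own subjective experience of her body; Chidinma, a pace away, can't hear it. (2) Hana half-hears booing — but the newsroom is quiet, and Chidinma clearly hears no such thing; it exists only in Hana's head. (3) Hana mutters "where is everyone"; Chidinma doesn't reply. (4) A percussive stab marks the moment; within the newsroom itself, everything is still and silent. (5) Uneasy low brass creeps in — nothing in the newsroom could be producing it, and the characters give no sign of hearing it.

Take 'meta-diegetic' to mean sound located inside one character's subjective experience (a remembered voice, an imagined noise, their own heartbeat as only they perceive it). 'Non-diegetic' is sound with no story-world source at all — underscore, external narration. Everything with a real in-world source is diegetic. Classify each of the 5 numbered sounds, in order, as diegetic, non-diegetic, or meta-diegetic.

meta-diegetic, meta-diegetic, diegetic, non-diegetic, non-diegetic

Sound (1): a subjective body sound — Hana's private perception, inaudible to Chidinma, so meta-diegetic.
(2) Hana alone 'hears' it — an imagined sound, not present in the space → meta-diegetic.
Sound (3): on-screen dialogue — Hana speaks and Chidinma is there to hear, so diegetic.
Sound (4): nothing in the scene produces it; it's an accent added for the audience, so non-diegetic.
(5) score with no on-screen or off-screen source; it exists for the audience alone → non-diegetic.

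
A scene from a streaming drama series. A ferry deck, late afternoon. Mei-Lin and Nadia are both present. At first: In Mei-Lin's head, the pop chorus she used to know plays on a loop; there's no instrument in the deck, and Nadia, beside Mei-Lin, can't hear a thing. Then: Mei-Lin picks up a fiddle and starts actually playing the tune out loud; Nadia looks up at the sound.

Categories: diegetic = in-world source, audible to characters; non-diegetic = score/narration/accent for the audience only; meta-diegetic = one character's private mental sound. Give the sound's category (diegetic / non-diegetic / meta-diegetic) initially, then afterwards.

meta-diegetic, diegetic

Initially: the tune exists only as Mei-Lin's private memory; Nadia can't hear it → meta-diegetic.
Afterwards: Mei-Lin is now producing it live on a fiddle, in the room, and Nadia hears it → diegetic.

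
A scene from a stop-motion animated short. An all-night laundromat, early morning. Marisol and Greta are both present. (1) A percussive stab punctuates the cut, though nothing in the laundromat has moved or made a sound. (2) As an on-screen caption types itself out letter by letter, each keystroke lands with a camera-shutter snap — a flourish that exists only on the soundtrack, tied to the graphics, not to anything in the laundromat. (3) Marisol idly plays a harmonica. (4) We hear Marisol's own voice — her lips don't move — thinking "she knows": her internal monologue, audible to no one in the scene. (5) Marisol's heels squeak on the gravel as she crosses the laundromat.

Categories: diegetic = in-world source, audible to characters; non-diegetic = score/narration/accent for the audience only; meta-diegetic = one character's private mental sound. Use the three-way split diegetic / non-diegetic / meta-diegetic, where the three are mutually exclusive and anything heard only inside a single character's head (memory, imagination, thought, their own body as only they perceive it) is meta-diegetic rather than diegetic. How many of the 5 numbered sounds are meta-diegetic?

1

(1) is non-diegetic: an editorial stinger — it belongs to the cut, not the story world.
(2) is non-diegetic: sound married to a title/caption — outside the diegesis by definition.
(3) is diegetic: the instrument and the performer are both in the scene.
(4) it's Marisol's unspoken thought, heard only by the audience via her subjectivity → meta-diegetic.
(5) Marisol's footsteps are produced in the story world → diegetic.
Meta-diegetic: (4) — that's 1.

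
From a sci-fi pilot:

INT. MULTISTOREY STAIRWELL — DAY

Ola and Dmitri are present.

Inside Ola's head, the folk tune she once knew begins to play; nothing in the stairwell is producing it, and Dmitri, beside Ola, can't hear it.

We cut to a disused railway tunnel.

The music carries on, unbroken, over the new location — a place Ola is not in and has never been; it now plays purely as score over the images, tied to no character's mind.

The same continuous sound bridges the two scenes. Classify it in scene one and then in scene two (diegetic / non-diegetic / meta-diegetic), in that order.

meta-diegetic, non-diegetic

Scene one: the music exists only inside Ola's mind; Dmitri can't hear it → meta-diegetic.
Scene two: it's detached from Ola entirely and plays over unrelated images with no in-world source — conventional underscore → non-diegetic.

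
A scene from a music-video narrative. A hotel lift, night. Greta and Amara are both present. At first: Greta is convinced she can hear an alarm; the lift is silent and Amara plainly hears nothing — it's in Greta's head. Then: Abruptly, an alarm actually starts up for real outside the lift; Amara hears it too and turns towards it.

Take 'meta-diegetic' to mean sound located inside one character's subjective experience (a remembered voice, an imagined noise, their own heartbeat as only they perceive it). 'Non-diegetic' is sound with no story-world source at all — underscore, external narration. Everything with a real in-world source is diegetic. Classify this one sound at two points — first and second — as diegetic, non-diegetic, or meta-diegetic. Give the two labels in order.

meta-diegetic, diegetic

First: only Greta 'hears' it — imagined, in her mind → meta-diegetic.
Second: now there's a real external source and Amara hears it too — in the story world → diegetic.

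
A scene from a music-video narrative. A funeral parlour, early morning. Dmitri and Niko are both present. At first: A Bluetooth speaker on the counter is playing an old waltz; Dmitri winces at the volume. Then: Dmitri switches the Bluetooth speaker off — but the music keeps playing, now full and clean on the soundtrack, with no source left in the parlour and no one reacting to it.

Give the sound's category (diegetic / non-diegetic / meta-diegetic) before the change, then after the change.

diegetic, non-diegetic

Before the change: a Bluetooth speaker is a real in-scene source and Dmitri reacts to it → diegetic.
After the change: there is no longer any in-world source and no one can hear it — it has become underscore → non-diegetic.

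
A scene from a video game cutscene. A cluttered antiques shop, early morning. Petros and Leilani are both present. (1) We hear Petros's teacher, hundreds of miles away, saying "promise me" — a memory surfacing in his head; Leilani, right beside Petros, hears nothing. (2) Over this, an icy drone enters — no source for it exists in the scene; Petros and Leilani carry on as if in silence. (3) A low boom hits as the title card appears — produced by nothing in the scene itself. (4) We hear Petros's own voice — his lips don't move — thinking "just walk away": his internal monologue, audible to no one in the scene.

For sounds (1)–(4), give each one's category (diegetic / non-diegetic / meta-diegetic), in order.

(1) the voice is a memory playing only inside Petros's mind; Leilani can't hear it → meta-diegetic.
(2) is non-diegetic: nothing in the shop produces it and the characters don't hear it — pure soundtrack.
(3) an editorial stinger — it belongs to the cut, not the story world → non-diegetic.
(4) is meta-diegetic: internal monologue — inside Petros's mind, not spoken into the scene.

meta-diegetic, non-diegetic, non-diegetic, meta-diegetic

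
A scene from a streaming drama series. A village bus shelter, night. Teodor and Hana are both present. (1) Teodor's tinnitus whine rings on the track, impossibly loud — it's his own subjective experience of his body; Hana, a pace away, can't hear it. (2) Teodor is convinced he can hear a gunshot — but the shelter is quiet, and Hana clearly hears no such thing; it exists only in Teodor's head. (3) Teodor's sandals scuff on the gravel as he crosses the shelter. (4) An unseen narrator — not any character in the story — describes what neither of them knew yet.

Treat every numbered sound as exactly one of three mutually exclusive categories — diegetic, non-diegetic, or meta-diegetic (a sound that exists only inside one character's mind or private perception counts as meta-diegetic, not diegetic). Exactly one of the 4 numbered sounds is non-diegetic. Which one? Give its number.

(1) is meta-diegetic: point-of-audition from inside Teodor's body; not a sound in the room.
Sound (2): subjective to Teodor: the shelter is silent and Hana hears nothing, so meta-diegetic.
(3) it's the physical sound of Teodor moving in the space → diegetic.
(4) is non-diegetic: the narrator exists outside the story world, addressing only the audience.
Only (4) is non-diegetic.

4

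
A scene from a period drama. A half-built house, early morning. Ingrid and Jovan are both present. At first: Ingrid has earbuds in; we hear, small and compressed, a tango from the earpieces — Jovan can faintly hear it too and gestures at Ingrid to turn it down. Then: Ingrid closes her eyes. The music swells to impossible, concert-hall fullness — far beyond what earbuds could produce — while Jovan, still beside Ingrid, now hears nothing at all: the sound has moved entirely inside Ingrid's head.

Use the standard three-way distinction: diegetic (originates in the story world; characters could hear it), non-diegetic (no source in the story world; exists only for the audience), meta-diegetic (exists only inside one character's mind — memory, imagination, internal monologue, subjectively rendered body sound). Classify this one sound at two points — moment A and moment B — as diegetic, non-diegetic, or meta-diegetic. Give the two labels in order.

diegetic, meta-diegetic

Moment A: the earbuds are a physical source both characters can hear → diegetic.
Moment B: the music now exists only as Ingrid's subjective experience; Jovan can no longer hear it → meta-diegetic.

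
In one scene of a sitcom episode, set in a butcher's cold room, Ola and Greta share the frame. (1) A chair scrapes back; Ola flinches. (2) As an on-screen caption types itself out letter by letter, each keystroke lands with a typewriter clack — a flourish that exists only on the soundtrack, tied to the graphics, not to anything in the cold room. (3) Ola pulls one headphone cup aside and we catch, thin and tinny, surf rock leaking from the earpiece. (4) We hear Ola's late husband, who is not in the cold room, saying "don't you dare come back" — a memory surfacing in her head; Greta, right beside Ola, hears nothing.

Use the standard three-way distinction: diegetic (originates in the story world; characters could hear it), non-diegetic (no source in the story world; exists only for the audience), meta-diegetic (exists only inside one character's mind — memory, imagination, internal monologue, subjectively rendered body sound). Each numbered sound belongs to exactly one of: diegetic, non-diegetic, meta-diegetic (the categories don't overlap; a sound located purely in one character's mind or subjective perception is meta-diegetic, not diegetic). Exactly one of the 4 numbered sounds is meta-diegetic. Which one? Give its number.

4

(1) a chair is a real object/event in the scene's world → diegetic.
Sound (2): it accompanies on-screen graphics, not anything inside the story world, so non-diegetic.
(3) the earpiece is a real device on Ola's head — source music → diegetic.
(4) is meta-diegetic: it's Ola's recollection rendered as sound; the other character can't hear it.
Only (4) is meta-diegetic.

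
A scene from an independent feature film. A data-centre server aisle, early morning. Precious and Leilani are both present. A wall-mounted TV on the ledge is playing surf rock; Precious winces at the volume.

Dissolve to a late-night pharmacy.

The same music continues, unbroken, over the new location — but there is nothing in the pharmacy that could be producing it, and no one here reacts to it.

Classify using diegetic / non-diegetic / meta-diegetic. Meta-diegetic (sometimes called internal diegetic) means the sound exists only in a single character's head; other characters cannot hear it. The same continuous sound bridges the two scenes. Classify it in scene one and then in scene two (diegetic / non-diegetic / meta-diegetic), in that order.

diegetic, non-diegetic

Scene one: a wall-mounted TV is an on-screen source and Precious reacts to it → diegetic.
Scene two: there is no source in the pharmacy and no one hears it — it's now underscore → non-diegetic.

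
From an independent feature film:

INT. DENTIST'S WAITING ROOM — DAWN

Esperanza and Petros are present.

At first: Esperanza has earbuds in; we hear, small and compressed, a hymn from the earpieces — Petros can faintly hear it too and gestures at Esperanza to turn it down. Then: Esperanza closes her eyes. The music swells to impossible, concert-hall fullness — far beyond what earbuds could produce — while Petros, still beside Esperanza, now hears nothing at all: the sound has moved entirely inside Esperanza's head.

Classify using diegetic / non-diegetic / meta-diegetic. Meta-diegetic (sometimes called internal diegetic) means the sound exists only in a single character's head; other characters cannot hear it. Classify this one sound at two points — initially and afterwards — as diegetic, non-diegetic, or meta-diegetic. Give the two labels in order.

Initially: the earbuds are a physical source both characters can hear → diegetic.
Afterwards: the music now exists only as Esperanza's subjective experience; Petros can no longer hear it → meta-diegetic.

diegetic, meta-diegetic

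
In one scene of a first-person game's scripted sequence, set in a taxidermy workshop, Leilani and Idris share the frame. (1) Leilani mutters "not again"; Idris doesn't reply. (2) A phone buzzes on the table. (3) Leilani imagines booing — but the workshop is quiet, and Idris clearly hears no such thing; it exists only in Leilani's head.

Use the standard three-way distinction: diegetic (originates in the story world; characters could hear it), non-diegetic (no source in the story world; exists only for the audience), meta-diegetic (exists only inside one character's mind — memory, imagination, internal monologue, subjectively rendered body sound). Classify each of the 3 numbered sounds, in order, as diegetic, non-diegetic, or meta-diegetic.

diegetic, diegetic, meta-diegetic

(1) Leilani is a character speaking aloud in the scene → diegetic.
(2) is diegetic: the sound comes from a phone physically present in the location.
Sound (3): Leilani alone 'hears' it — an imagined sound, not present in the space, so meta-diegetic.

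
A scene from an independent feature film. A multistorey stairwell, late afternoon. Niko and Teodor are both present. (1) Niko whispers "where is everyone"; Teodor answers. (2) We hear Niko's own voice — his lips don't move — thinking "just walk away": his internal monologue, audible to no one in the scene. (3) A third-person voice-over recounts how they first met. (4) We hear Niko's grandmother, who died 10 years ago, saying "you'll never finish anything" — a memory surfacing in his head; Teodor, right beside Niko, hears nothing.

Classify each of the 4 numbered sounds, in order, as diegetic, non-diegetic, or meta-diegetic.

diegetic, meta-diegetic, non-diegetic, meta-diegetic

(1) Niko is a character speaking aloud in the scene → diegetic.
(2) internal monologue — inside Niko's mind, not spoken into the scene → meta-diegetic.
(3) external voice-over — not a character, not heard by anyone in the scene → non-diegetic.
(4) is meta-diegetic: the voice is a memory playing only inside Niko's mind; Teodor can't hear it.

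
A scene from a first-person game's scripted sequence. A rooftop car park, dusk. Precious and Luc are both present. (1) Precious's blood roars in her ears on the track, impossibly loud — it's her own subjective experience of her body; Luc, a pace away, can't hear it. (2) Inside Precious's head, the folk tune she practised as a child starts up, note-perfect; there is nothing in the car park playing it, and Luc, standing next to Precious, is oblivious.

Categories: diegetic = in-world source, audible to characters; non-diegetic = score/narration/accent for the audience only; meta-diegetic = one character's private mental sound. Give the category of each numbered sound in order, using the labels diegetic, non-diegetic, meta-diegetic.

meta-diegetic, meta-diegetic

(1) a subjective body sound — Precious's private perception, inaudible to Luc → meta-diegetic.
Sound (2): remembered music, private to Precious — Luc is oblivious because it isn't in the room, so meta-diegetic.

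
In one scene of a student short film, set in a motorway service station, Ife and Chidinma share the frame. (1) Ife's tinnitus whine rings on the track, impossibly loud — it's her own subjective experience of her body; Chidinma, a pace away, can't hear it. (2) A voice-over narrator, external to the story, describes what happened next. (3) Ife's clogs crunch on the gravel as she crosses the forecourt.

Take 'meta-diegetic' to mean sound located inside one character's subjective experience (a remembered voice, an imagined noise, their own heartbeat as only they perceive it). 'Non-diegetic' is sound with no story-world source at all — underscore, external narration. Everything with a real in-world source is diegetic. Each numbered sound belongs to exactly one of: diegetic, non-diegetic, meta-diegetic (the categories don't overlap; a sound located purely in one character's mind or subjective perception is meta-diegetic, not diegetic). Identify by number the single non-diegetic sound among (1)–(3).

(1) is meta-diegetic: a subjective body sound — Ife's private perception, inaudible to Chidinma.
Sound (2): the narrator exists outside the story world, addressing only the audience, so non-diegetic.
Sound (3): it's the physical sound of Ife moving in the space, so diegetic.
Only (2) is non-diegetic.

2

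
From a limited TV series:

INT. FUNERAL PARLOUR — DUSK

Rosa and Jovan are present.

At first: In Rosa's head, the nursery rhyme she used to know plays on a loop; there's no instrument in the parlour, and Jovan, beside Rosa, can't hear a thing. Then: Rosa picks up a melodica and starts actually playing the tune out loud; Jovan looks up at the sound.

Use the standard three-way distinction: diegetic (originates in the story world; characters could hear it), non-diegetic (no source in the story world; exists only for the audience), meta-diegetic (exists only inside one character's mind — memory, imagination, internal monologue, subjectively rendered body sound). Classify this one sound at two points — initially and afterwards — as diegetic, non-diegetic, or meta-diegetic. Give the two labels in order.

meta-diegetic, diegetic

Initially: the tune exists only as Rosa's private memory; Jovan can't hear it → meta-diegetic.
Afterwards: Rosa is now producing it live on a melodica, in the room, and Jovan hears it → diegetic.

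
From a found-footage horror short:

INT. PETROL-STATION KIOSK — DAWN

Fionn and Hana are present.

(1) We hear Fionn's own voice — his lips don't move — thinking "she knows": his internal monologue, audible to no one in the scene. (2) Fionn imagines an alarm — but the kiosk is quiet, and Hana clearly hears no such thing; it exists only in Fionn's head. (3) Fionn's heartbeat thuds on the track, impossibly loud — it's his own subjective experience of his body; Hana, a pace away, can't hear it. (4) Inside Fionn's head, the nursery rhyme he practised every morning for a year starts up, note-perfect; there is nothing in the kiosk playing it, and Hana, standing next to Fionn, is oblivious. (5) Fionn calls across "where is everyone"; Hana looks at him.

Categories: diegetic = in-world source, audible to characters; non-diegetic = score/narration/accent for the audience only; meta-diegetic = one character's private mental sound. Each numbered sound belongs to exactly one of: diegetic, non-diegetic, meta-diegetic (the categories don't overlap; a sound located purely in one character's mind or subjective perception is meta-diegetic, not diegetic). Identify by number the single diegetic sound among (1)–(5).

5

Sound (1): Fionn's thought-voice: a private mental sound no other character can hear, so meta-diegetic.
Sound (2): Fionn alone 'hears' it — an imagined sound, not present in the space, so meta-diegetic.
(3) is meta-diegetic: point-of-audition from inside Fionn's body; not a sound in the room.
(4) remembered music, private to Fionn — Hana is oblivious because it isn't in the room → meta-diegetic.
(5) spoken by a character present in the story world → diegetic.
Only (5) is diegetic.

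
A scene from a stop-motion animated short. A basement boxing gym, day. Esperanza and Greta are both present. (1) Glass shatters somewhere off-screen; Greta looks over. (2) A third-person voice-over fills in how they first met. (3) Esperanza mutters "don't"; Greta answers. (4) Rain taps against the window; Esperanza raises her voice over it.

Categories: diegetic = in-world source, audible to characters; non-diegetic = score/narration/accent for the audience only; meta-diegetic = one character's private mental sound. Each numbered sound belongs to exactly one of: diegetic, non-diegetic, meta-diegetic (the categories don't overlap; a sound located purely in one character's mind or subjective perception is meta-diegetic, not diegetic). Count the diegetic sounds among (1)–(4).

3

Sound (1): the sound comes from glass physically present in the location, so diegetic.
(2) commentary laid over the scene from outside the fiction → non-diegetic.
(3) spoken by a character present in the story world → diegetic.
Sound (4): rain is part of the location's real environment, so diegetic.
Diegetic: (1), (3), (4) — that's 3.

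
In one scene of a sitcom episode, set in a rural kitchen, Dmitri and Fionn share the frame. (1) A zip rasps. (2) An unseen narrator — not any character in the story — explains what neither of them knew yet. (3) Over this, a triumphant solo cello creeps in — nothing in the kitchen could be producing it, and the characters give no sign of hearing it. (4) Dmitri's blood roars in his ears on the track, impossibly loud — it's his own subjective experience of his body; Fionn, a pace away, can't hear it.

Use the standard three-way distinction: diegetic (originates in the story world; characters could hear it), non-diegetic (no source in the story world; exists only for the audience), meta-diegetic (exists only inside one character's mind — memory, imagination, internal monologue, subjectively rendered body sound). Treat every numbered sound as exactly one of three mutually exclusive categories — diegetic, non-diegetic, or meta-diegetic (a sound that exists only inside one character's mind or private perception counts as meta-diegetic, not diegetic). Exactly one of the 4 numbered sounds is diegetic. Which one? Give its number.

Sound (1): an in-world source (a zip); characters could hear it, so diegetic.
(2) the narrator exists outside the story world, addressing only the audience → non-diegetic.
Sound (3): it has no source in the story world and no character can hear it — it's underscore, so non-diegetic.
(4) is meta-diegetic: a subjective body sound — Dmitri's private perception, inaudible to Fionn.
Only (1) is diegetic.

1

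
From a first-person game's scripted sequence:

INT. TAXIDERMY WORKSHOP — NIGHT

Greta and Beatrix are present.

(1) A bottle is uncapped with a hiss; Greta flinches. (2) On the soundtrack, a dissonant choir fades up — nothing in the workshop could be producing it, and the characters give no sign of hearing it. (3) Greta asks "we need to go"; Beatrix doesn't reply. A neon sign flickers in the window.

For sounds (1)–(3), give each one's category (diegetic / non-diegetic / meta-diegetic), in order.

Sound (1): the sound comes from a bottle physically present in the location, so diegetic.
(2) is non-diegetic: it has no source in the story world and no character can hear it — it's underscore.
(3) Greta is a character speaking aloud in the scene → diegetic.

diegetic, non-diegetic, diegetic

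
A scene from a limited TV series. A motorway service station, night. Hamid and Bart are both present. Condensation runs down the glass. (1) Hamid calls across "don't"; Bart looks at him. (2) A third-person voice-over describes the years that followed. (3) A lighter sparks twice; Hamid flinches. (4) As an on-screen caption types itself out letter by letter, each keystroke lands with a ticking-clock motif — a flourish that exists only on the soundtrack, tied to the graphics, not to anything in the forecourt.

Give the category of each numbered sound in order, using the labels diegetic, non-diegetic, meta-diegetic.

diegetic, non-diegetic, diegetic, non-diegetic

(1) is diegetic: Hamid is a character speaking aloud in the scene.
(2) is non-diegetic: the narrator exists outside the story world, addressing only the audience.
(3) an in-world source (a lighter); characters could hear it → diegetic.
(4) is non-diegetic: sound married to a title/caption — outside the diegesis by definition.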